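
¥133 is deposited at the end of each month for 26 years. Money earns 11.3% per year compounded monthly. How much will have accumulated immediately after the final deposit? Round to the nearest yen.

¥248,867

This is an ordinary annuity: 312 deposits of ¥133 at the end of each month.
Periodic rate r = 0.113/12 per month; n is counted in months.
FV = PMT × [((1+r)^n − 1)/r] = 133 × [(1+r)^312 − 1] / r = ¥248,867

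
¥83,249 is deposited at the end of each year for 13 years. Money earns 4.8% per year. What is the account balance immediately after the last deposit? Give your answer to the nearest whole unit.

This is an ordinary annuity: 13 deposits of ¥83,249 at the end of each year.
Periodic rate r = 0.048 per year.
FV = PMT × [((1+r)^n − 1)/r] = 83,249 × [(1+r)^13 − 1] / r = ¥1,455,967

¥1,455,967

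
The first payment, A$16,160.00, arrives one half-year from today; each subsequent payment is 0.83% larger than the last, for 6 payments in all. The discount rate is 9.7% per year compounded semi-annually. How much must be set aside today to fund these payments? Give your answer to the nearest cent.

A$84,051.42

Periodic rate r = 0.097/2 per half-year; n is counted in half-years.
Growing ordinary annuity: PV = PMT₁ × [1 − ((1+g)/(1+r))^n] / (r − g) = 16,160 × [1 − ((1+0.0083)/(1+r))^6] / (r − 0.0083) = A$84,051.42.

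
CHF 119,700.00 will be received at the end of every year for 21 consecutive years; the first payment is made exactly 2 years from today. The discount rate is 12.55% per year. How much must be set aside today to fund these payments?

CHF 776,662.09

Ordinary annuity of 21 payments, first payment at period 2.
Periodic rate r = 0.1255 per year.
The ordinary-annuity PV formula values the stream one period before the first payment (period 1); discount that back 1 periods:
PV₀ = 119,700 × [1 − (1+r)^−21] / r × (1+r)^−1 = CHF 776,662.09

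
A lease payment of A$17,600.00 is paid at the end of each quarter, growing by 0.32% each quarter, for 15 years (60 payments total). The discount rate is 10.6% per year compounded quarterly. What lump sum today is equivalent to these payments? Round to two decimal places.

Periodic rate r = 0.106/4 per quarter; n is counted in quarters.
Growing ordinary annuity: PV = PMT₁ × [1 − ((1+g)/(1+r))^n] / (r − g) = 17,600 × [1 − ((1+0.0032)/(1+r))^60] / (r − 0.0032) = A$564,875.35.

A$564,875.35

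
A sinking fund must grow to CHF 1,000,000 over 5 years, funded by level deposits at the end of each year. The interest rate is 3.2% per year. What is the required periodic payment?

CHF 187,603.01

Level ordinary annuity; solve FV = PMT × [((1+r)^n − 1)/r] for PMT.
Periodic rate r = 0.032 per year.
With n = 5: PMT = 1,000,000 / ([((1+r)^n − 1)/r]) = CHF 187,603.01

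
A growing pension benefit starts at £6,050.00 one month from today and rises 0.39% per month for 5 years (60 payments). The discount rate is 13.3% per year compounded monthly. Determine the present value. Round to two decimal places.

Periodic rate r = 0.133/12 per month; n is counted in months.
Growing ordinary annuity: PV = PMT₁ × [1 − ((1+g)/(1+r))^n] / (r − g) = 6,050 × [1 − ((1+0.0039)/(1+r))^60] / (r − 0.0039) = £293,142.46.

£293,142.46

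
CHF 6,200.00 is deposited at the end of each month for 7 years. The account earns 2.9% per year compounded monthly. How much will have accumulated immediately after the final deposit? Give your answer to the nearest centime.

This is an ordinary annuity: 84 deposits of CHF 6,200.00 at the end of each month.
Periodic rate r = 0.029/12 per month; n is counted in months.
FV = PMT × [((1+r)^n − 1)/r] = 6,200 × [(1+r)^84 − 1] / r = CHF 576,657.69

CHF 576,657.69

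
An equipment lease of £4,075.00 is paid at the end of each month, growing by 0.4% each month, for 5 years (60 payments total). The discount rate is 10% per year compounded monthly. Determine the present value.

Periodic rate r = 0.1/12 per month; n is counted in months.
Growing ordinary annuity: PV = PMT₁ × [1 − ((1+g)/(1+r))^n] / (r − g) = 4,075 × [1 − ((1+0.004)/(1+r))^60] / (r − 0.004) = £214,143.51.

£214,143.51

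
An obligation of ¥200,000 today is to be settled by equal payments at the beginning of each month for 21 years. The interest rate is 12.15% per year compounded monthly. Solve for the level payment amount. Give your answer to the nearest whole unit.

Level annuity due; solve PV = PMT × [(1 − (1+r)^−n)/r] × (1+r) for PMT.
Periodic rate r = 0.1215/12 per month; n is counted in months.
With n = 252: PMT = 200,000 / ([(1 − (1+r)^−n)/r] × (1+r)) = ¥2,177

¥2,177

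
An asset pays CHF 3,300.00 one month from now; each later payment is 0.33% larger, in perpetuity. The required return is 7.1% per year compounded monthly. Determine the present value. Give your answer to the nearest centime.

CHF 1,261,146.50

Periodic rate r = 0.071/12 per month.
Growing perpetuity (Gordon): PV = PMT₁ / (r − g) = 3,300 / (r − 0.0033) = CHF 1,261,146.50.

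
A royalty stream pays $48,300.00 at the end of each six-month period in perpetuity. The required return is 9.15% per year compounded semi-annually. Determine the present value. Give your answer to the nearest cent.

Periodic rate r = 0.0915/2 per half-year.
Level perpetuity: PV = PMT / r = 48,300 / (0.0915/2) = $1,055,737.70.

$1,055,737.70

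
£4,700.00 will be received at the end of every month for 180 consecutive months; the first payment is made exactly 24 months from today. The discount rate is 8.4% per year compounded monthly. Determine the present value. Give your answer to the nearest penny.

Ordinary annuity of 180 payments, first payment at period 24.
Periodic rate r = 0.084/12 per month; n is counted in months.
The ordinary-annuity PV formula values the stream one period before the first payment (period 23); discount that back 23 periods:
PV₀ = 4,700 × [1 − (1+r)^−180] / r × (1+r)^−23 = £408,966.41

£408,966.41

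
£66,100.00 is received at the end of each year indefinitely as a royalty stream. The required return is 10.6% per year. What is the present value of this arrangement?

Periodic rate r = 0.106 per year.
Level perpetuity: PV = PMT / r = 66,100 / (0.106) = £623,584.91.

£623,584.91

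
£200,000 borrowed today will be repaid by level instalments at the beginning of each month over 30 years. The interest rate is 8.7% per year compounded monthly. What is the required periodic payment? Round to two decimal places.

Level annuity due; solve PV = PMT × [(1 − (1+r)^−n)/r] × (1+r) for PMT.
Periodic rate r = 0.087/12 per month; n is counted in months.
With n = 360: PMT = 200,000 / ([(1 − (1+r)^−n)/r] × (1+r)) = £1,554.99

£1,554.99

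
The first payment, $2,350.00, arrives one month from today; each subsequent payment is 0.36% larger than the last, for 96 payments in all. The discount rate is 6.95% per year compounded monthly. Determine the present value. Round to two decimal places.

Periodic rate r = 0.0695/12 per month; n is counted in months.
Growing ordinary annuity: PV = PMT₁ × [1 − ((1+g)/(1+r))^n] / (r − g) = 2,350 × [1 − ((1+0.0036)/(1+r))^96] / (r − 0.0036) = $202,592.66.

$202,592.66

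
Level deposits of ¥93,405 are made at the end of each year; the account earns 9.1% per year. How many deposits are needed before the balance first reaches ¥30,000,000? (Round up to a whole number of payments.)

Periodic rate r = 0.091 per year.
Ordinary annuity FV: 30,000,000 = 93,405 × [((1+r)^n − 1)/r].
(1+r)^n = 1 + 30,000,000 × r / 93,405, so n = ln(1 + 30,000,000·r/93,405) / ln(1+r) = 39.14.
Round up to a whole number of payments: n = 40.

40 payments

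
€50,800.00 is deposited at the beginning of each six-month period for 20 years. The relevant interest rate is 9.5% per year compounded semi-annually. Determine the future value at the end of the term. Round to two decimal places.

€6,049,169.04

This is an annuity due: 40 deposits of €50,800.00 at the beginning of each six-month period.
Periodic rate r = 0.095/2 per half-year; n is counted in half-years.
FV = PMT × [((1+r)^n − 1)/r] × (1+r) = 50,800 × [(1+r)^40 − 1] / r × (1+r) = €6,049,169.04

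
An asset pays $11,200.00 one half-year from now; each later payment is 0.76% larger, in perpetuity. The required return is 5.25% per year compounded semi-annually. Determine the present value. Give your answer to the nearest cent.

Periodic rate r = 0.0525/2 per half-year.
Growing perpetuity (Gordon): PV = PMT₁ / (r − g) = 11,200 / (r − 0.0076) = $600,536.19.

$600,536.19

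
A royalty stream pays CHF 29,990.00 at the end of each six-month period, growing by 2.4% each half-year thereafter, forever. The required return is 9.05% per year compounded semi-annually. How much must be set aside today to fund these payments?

CHF 1,411,294.12

Periodic rate r = 0.0905/2 per half-year.
Growing perpetuity (Gordon): PV = PMT₁ / (r − g) = 29,990 / (r − 0.024) = CHF 1,411,294.12.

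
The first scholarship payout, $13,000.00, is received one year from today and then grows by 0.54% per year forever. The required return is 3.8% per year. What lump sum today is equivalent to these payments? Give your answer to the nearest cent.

$398,773.01

Periodic rate r = 0.038 per year.
Growing perpetuity (Gordon): PV = PMT₁ / (r − g) = 13,000 / (r − 0.0054) = $398,773.01.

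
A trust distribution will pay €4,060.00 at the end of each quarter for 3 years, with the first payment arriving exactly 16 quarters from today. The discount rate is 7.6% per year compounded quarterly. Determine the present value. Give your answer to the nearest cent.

€32,574.57

Ordinary annuity of 12 payments, first payment at period 16.
Periodic rate r = 0.076/4 per quarter; n is counted in quarters.
The ordinary-annuity PV formula values the stream one period before the first payment (period 15); discount that back 15 periods:
PV₀ = 4,060 × [1 − (1+r)^−12] / r × (1+r)^−15 = €32,574.57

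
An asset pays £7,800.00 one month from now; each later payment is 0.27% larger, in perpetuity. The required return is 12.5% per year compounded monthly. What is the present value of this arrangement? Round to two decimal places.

£1,010,799.14

Periodic rate r = 0.125/12 per month.
Growing perpetuity (Gordon): PV = PMT₁ / (r − g) = 7,800 / (r − 0.0027) = £1,010,799.14.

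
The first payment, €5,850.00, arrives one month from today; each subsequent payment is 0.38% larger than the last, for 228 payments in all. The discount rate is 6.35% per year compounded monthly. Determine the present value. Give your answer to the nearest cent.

€1,126,355.93

Periodic rate r = 0.0635/12 per month; n is counted in months.
Growing ordinary annuity: PV = PMT₁ × [1 − ((1+g)/(1+r))^n] / (r − g) = 5,850 × [1 − ((1+0.0038)/(1+r))^228] / (r − 0.0038) = €1,126,355.93.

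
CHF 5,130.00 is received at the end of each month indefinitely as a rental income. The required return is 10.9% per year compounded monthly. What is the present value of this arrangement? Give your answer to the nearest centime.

CHF 564,770.64

Periodic rate r = 0.109/12 per month.
Level perpetuity: PV = PMT / r = 5,130 / (0.109/12) = CHF 564,770.64.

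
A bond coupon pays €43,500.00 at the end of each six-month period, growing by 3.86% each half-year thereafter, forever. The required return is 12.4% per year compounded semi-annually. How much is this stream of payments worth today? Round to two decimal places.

Periodic rate r = 0.124/2 per half-year.
Growing perpetuity (Gordon): PV = PMT₁ / (r − g) = 43,500 / (r − 0.0386) = €1,858,974.36.

€1,858,974.36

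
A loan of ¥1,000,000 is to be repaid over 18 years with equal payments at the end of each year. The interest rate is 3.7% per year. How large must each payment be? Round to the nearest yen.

Level ordinary annuity; solve PV = PMT × [(1 − (1+r)^−n)/r] for PMT.
Periodic rate r = 0.037 per year.
With n = 18: PMT = 1,000,000 / ([(1 − (1+r)^−n)/r]) = ¥77,079

¥77,079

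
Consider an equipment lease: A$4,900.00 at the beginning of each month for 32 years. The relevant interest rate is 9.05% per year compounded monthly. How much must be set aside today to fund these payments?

This is an annuity due: 384 payments of A$4,900.00 at the beginning of each month.
Periodic rate r = 0.0905/12 per month; n is counted in months.
PV = PMT × [(1 − (1+r)^−n)/r] × (1+r) = 4,900 × [1 − (1+r)^−384] / r × (1+r) = A$618,064.79

A$618,064.79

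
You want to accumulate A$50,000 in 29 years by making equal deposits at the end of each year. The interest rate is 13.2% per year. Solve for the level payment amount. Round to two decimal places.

A$186.24

Level ordinary annuity; solve FV = PMT × [((1+r)^n − 1)/r] for PMT.
Periodic rate r = 0.132 per year.
With n = 29: PMT = 50,000 / ([((1+r)^n − 1)/r]) = A$186.24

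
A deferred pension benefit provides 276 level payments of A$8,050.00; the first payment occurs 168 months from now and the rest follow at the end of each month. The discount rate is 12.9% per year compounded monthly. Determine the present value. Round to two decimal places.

A$119,004.06

Ordinary annuity of 276 payments, first payment at period 168.
Periodic rate r = 0.129/12 per month; n is counted in months.
The ordinary-annuity PV formula values the stream one period before the first payment (period 167); discount that back 167 periods:
PV₀ = 8,050 × [1 − (1+r)^−276] / r × (1+r)^−167 = A$119,004.06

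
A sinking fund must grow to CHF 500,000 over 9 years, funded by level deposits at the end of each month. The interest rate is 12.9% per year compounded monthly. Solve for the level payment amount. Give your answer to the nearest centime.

CHF 2,473.08

Level ordinary annuity; solve FV = PMT × [((1+r)^n − 1)/r] for PMT.
Periodic rate r = 0.129/12 per month; n is counted in months.
With n = 108: PMT = 500,000 / ([((1+r)^n − 1)/r]) = CHF 2,473.08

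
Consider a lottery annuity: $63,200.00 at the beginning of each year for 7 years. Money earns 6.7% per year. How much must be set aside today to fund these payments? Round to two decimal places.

This is an annuity due: 7 payments of $63,200.00 at the beginning of each year.
Periodic rate r = 0.067 per year.
PV = PMT × [(1 − (1+r)^−n)/r] × (1+r) = 63,200 × [1 − (1+r)^−7] / r × (1+r) = $367,255.63

$367,255.63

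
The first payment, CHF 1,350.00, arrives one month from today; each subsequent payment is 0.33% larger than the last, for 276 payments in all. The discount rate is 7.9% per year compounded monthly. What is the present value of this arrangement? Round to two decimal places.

Periodic rate r = 0.079/12 per month; n is counted in months.
Growing ordinary annuity: PV = PMT₁ × [1 − ((1+g)/(1+r))^n] / (r − g) = 1,350 × [1 − ((1+0.0033)/(1+r))^276] / (r − 0.0033) = CHF 244,290.68.

CHF 244,290.68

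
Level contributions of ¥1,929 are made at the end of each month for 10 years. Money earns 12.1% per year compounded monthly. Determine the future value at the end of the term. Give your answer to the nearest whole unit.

¥446,359

This is an ordinary annuity: 120 deposits of ¥1,929 at the end of each month.
Periodic rate r = 0.121/12 per month; n is counted in months.
FV = PMT × [((1+r)^n − 1)/r] = 1,929 × [(1+r)^120 − 1] / r = ¥446,359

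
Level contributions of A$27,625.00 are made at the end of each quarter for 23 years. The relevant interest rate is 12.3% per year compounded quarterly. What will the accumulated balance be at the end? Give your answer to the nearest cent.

A$13,675,156.25

This is an ordinary annuity: 92 deposits of A$27,625.00 at the end of each quarter.
Periodic rate r = 0.123/4 per quarter; n is counted in quarters.
FV = PMT × [((1+r)^n − 1)/r] = 27,625 × [(1+r)^92 − 1] / r = A$13,675,156.25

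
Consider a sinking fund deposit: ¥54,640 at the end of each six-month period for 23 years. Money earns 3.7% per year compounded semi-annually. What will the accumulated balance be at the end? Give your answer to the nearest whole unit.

This is an ordinary annuity: 46 deposits of ¥54,640 at the end of each six-month period.
Periodic rate r = 0.037/2 per half-year; n is counted in half-years.
FV = PMT × [((1+r)^n − 1)/r] = 54,640 × [(1+r)^46 − 1] / r = ¥3,910,000

¥3,910,000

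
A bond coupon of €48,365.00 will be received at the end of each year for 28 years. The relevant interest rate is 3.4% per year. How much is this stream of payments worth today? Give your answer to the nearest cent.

€864,701.70

This is an ordinary annuity: 28 payments of €48,365.00 at the end of each year.
Periodic rate r = 0.034 per year.
PV = PMT × [(1 − (1+r)^−n)/r] = 48,365 × [1 − (1+r)^−28] / r = €864,701.70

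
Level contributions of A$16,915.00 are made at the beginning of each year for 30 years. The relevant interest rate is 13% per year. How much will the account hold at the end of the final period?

A$5,604,195.14

This is an annuity due: 30 deposits of A$16,915.00 at the beginning of each year.
Periodic rate r = 0.13 per year.
FV = PMT × [((1+r)^n − 1)/r] × (1+r) = 16,915 × [(1+r)^30 − 1] / r × (1+r) = A$5,604,195.14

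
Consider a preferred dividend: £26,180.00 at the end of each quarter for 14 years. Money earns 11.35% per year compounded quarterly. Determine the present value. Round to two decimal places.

This is an ordinary annuity: 56 payments of £26,180.00 at the end of each quarter.
Periodic rate r = 0.1135/4 per quarter; n is counted in quarters.
PV = PMT × [(1 − (1+r)^−n)/r] = 26,180 × [1 − (1+r)^−56] / r = £730,090.66

£730,090.66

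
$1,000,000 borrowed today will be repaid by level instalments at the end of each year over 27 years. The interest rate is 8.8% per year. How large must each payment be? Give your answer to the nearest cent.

Level ordinary annuity; solve PV = PMT × [(1 − (1+r)^−n)/r] for PMT.
Periodic rate r = 0.088 per year.
With n = 27: PMT = 1,000,000 / ([(1 − (1+r)^−n)/r]) = $98,057.77

$98,057.77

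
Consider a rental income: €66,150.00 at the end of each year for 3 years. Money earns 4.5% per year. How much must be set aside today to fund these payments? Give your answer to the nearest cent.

€181,843.99

This is an ordinary annuity: 3 payments of €66,150.00 at the end of each year.
Periodic rate r = 0.045 per year.
PV = PMT × [(1 − (1+r)^−n)/r] = 66,150 × [1 − (1+r)^−3] / r = €181,843.99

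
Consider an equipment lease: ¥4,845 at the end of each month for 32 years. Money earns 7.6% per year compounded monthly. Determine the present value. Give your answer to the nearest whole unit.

¥697,269

This is an ordinary annuity: 384 payments of ¥4,845 at the end of each month.
Periodic rate r = 0.076/12 per month; n is counted in months.
PV = PMT × [(1 − (1+r)^−n)/r] = 4,845 × [1 − (1+r)^−384] / r = ¥697,269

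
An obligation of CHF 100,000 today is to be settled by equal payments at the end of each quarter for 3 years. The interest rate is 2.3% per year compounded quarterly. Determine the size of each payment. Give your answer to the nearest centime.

Level ordinary annuity; solve PV = PMT × [(1 − (1+r)^−n)/r] for PMT.
Periodic rate r = 0.023/4 per quarter; n is counted in quarters.
With n = 12: PMT = 100,000 / ([(1 − (1+r)^−n)/r]) = CHF 8,648.07

CHF 8,648.07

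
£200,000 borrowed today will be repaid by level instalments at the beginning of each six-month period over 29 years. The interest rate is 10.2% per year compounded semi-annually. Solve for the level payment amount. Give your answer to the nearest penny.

£10,279.16

Level annuity due; solve PV = PMT × [(1 − (1+r)^−n)/r] × (1+r) for PMT.
Periodic rate r = 0.102/2 per half-year; n is counted in half-years.
With n = 58: PMT = 200,000 / ([(1 − (1+r)^−n)/r] × (1+r)) = £10,279.16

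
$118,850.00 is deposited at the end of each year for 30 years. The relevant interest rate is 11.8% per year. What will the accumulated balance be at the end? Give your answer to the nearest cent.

This is an ordinary annuity: 30 deposits of $118,850.00 at the end of each year.
Periodic rate r = 0.118 per year.
FV = PMT × [((1+r)^n − 1)/r] = 118,850 × [(1+r)^30 − 1] / r = $27,593,142.49

$27,593,142.49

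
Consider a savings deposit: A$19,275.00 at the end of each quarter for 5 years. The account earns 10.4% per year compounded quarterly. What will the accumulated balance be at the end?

A$497,359.88

This is an ordinary annuity: 20 deposits of A$19,275.00 at the end of each quarter.
Periodic rate r = 0.104/4 per quarter; n is counted in quarters.
FV = PMT × [((1+r)^n − 1)/r] = 19,275 × [(1+r)^20 − 1] / r = A$497,359.88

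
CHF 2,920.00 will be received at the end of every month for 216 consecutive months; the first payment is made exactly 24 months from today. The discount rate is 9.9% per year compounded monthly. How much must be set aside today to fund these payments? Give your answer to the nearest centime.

CHF 243,321.43

Ordinary annuity of 216 payments, first payment at period 24.
Periodic rate r = 0.099/12 per month; n is counted in months.
The ordinary-annuity PV formula values the stream one period before the first payment (period 23); discount that back 23 periods:
PV₀ = 2,920 × [1 − (1+r)^−216] / r × (1+r)^−23 = CHF 243,321.43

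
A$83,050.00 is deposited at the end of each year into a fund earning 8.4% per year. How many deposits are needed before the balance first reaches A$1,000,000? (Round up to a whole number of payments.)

Periodic rate r = 0.084 per year.
Ordinary annuity FV: 1,000,000 = 83,050 × [((1+r)^n − 1)/r].
(1+r)^n = 1 + 1,000,000 × r / 83,050, so n = ln(1 + 1,000,000·r/83,050) / ln(1+r) = 8.66.
Round up to a whole number of payments: n = 9.

9 payments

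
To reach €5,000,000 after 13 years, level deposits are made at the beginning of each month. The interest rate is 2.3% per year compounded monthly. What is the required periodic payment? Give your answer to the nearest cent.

€27,475.86

Level annuity due; solve FV = PMT × [((1+r)^n − 1)/r] × (1+r) for PMT.
Periodic rate r = 0.023/12 per month; n is counted in months.
With n = 156: PMT = 5,000,000 / ([((1+r)^n − 1)/r] × (1+r)) = €27,475.86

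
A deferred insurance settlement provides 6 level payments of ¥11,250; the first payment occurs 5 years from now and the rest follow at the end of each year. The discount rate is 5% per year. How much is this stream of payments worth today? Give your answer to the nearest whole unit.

¥46,978

Ordinary annuity of 6 payments, first payment at period 5.
Periodic rate r = 0.05 per year.
The ordinary-annuity PV formula values the stream one period before the first payment (period 4); discount that back 4 periods:
PV₀ = 11,250 × [1 − (1+r)^−6] / r × (1+r)^−4 = ¥46,978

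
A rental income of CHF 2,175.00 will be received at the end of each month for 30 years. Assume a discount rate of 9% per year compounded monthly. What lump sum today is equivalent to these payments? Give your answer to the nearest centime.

This is an ordinary annuity: 360 payments of CHF 2,175.00 at the end of each month.
Periodic rate r = 0.09/12 per month; n is counted in months.
PV = PMT × [(1 − (1+r)^−n)/r] = 2,175 × [1 − (1+r)^−360] / r = CHF 270,313.06

CHF 270,313.06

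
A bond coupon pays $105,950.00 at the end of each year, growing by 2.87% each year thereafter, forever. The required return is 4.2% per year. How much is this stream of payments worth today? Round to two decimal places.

Periodic rate r = 0.042 per year.
Growing perpetuity (Gordon): PV = PMT₁ / (r − g) = 105,950 / (r − 0.0287) = $7,966,165.41.

$7,966,165.41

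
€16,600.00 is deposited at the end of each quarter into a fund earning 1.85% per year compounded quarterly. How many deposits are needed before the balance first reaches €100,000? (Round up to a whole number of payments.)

Periodic rate r = 0.0185/4 per quarter; n is counted in quarters.
Ordinary annuity FV: 100,000 = 16,600 × [((1+r)^n − 1)/r].
(1+r)^n = 1 + 100,000 × r / 16,600, so n = ln(1 + 100,000·r/16,600) / ln(1+r) = 5.96.
Round up to a whole number of payments: n = 6.

6 payments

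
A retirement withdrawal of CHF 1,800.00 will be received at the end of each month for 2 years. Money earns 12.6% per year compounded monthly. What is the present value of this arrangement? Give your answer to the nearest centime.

This is an ordinary annuity: 24 payments of CHF 1,800.00 at the end of each month.
Periodic rate r = 0.126/12 per month; n is counted in months.
PV = PMT × [(1 − (1+r)^−n)/r] = 1,800 × [1 − (1+r)^−24] / r = CHF 38,011.45

CHF 38,011.45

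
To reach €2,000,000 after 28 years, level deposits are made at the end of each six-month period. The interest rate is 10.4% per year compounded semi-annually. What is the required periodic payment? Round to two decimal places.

Level ordinary annuity; solve FV = PMT × [((1+r)^n − 1)/r] for PMT.
Periodic rate r = 0.104/2 per half-year; n is counted in half-years.
With n = 56: PMT = 2,000,000 / ([((1+r)^n − 1)/r]) = €6,461.44

€6,461.44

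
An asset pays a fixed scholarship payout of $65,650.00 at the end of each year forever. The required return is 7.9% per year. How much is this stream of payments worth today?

Periodic rate r = 0.079 per year.
Level perpetuity: PV = PMT / r = 65,650 / (0.079) = $831,012.66.

$831,012.66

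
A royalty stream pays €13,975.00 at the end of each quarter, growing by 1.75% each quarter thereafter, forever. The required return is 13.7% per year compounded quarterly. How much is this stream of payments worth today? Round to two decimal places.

Periodic rate r = 0.137/4 per quarter.
Growing perpetuity (Gordon): PV = PMT₁ / (r − g) = 13,975 / (r − 0.0175) = €834,328.36.

€834,328.36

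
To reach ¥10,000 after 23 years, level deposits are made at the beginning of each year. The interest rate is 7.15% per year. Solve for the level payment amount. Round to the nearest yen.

Level annuity due; solve FV = PMT × [((1+r)^n − 1)/r] × (1+r) for PMT.
Periodic rate r = 0.0715 per year.
With n = 23: PMT = 10,000 / ([((1+r)^n − 1)/r] × (1+r)) = ¥171

¥171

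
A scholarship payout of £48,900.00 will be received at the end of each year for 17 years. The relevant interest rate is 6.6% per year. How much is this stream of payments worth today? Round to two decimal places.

£490,936.47

This is an ordinary annuity: 17 payments of £48,900.00 at the end of each year.
Periodic rate r = 0.066 per year.
PV = PMT × [(1 − (1+r)^−n)/r] = 48,900 × [1 − (1+r)^−17] / r = £490,936.47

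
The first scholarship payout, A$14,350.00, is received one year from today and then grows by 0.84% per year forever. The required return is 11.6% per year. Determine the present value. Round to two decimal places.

A$133,364.31

Periodic rate r = 0.116 per year.
Growing perpetuity (Gordon): PV = PMT₁ / (r − g) = 14,350 / (r − 0.0084) = A$133,364.31.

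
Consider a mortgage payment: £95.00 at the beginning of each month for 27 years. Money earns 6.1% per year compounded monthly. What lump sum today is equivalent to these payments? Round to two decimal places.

£15,150.19

This is an annuity due: 324 payments of £95.00 at the beginning of each month.
Periodic rate r = 0.061/12 per month; n is counted in months.
PV = PMT × [(1 − (1+r)^−n)/r] × (1+r) = 95 × [1 − (1+r)^−324] / r × (1+r) = £15,150.19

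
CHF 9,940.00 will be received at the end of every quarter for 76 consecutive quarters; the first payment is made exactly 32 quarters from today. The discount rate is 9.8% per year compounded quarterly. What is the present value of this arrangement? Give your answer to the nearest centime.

CHF 161,139.99

Ordinary annuity of 76 payments, first payment at period 32.
Periodic rate r = 0.098/4 per quarter; n is counted in quarters.
The ordinary-annuity PV formula values the stream one period before the first payment (period 31); discount that back 31 periods:
PV₀ = 9,940 × [1 − (1+r)^−76] / r × (1+r)^−31 = CHF 161,139.99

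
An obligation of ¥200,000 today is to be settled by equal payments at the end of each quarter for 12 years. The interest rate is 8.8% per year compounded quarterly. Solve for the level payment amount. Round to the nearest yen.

¥6,789

Level ordinary annuity; solve PV = PMT × [(1 − (1+r)^−n)/r] for PMT.
Periodic rate r = 0.088/4 per quarter; n is counted in quarters.
With n = 48: PMT = 200,000 / ([(1 − (1+r)^−n)/r]) = ¥6,789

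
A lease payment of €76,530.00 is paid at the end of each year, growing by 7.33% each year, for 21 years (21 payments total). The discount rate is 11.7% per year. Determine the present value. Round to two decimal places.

Periodic rate r = 0.117 per year.
Growing ordinary annuity: PV = PMT₁ × [1 − ((1+g)/(1+r))^n] / (r − g) = 76,530 × [1 − ((1+0.0733)/(1+r))^21] / (r − 0.0733) = €993,767.79.

€993,767.79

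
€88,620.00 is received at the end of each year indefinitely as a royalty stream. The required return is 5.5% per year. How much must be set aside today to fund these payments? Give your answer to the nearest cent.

Periodic rate r = 0.055 per year.
Level perpetuity: PV = PMT / r = 88,620 / (0.055) = €1,611,272.73.

€1,611,272.73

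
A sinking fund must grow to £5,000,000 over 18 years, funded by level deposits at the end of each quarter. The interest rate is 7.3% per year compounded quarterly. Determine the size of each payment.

Level ordinary annuity; solve FV = PMT × [((1+r)^n − 1)/r] for PMT.
Periodic rate r = 0.073/4 per quarter; n is counted in quarters.
With n = 72: PMT = 5,000,000 / ([((1+r)^n − 1)/r]) = £34,084.02

£34,084.02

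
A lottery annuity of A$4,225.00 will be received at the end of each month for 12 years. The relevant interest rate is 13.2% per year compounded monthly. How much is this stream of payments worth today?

This is an ordinary annuity: 144 payments of A$4,225.00 at the end of each month.
Periodic rate r = 0.132/12 per month; n is counted in months.
PV = PMT × [(1 − (1+r)^−n)/r] = 4,225 × [1 − (1+r)^−144] / r = A$304,609.12

A$304,609.12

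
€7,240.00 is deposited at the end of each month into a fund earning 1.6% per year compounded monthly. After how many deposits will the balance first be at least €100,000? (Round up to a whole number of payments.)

Periodic rate r = 0.016/12 per month; n is counted in months.
Ordinary annuity FV: 100,000 = 7,240 × [((1+r)^n − 1)/r].
(1+r)^n = 1 + 100,000 × r / 7,240, so n = ln(1 + 100,000·r/7,240) / ln(1+r) = 13.70.
Round up to a whole number of payments: n = 14.

14 payments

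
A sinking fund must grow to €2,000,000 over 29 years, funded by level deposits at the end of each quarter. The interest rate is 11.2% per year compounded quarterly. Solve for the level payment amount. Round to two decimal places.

Level ordinary annuity; solve FV = PMT × [((1+r)^n − 1)/r] for PMT.
Periodic rate r = 0.112/4 per quarter; n is counted in quarters.
With n = 116: PMT = 2,000,000 / ([((1+r)^n − 1)/r]) = €2,371.37

€2,371.37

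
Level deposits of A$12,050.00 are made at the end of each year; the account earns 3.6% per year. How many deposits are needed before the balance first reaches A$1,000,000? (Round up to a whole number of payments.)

Periodic rate r = 0.036 per year.
Ordinary annuity FV: 1,000,000 = 12,050 × [((1+r)^n − 1)/r].
(1+r)^n = 1 + 1,000,000 × r / 12,050, so n = ln(1 + 1,000,000·r/12,050) / ln(1+r) = 39.11.
Round up to a whole number of payments: n = 40.

40 payments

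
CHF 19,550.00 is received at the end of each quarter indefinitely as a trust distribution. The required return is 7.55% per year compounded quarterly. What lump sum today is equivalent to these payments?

CHF 1,035,761.59

Periodic rate r = 0.0755/4 per quarter.
Level perpetuity: PV = PMT / r = 19,550 / (0.0755/4) = CHF 1,035,761.59.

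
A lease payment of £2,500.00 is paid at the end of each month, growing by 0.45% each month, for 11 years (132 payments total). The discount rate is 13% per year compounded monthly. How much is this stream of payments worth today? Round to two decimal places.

Periodic rate r = 0.13/12 per month; n is counted in months.
Growing ordinary annuity: PV = PMT₁ × [1 − ((1+g)/(1+r))^n] / (r − g) = 2,500 × [1 − ((1+0.0045)/(1+r))^132] / (r − 0.0045) = £222,550.52.

£222,550.52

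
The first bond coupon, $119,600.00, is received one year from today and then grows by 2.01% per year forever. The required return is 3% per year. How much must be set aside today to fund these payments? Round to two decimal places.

Periodic rate r = 0.03 per year.
Growing perpetuity (Gordon): PV = PMT₁ / (r − g) = 119,600 / (r − 0.0201) = $12,080,808.08.

$12,080,808.08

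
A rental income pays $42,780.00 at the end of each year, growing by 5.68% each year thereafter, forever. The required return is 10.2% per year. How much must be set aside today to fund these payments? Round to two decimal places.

$946,460.18

Periodic rate r = 0.102 per year.
Growing perpetuity (Gordon): PV = PMT₁ / (r − g) = 42,780 / (r − 0.0568) = $946,460.18.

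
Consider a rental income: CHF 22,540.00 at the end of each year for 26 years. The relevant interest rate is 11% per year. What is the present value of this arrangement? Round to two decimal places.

CHF 191,320.83

This is an ordinary annuity: 26 payments of CHF 22,540.00 at the end of each year.
Periodic rate r = 0.11 per year.
PV = PMT × [(1 − (1+r)^−n)/r] = 22,540 × [1 − (1+r)^−26] / r = CHF 191,320.83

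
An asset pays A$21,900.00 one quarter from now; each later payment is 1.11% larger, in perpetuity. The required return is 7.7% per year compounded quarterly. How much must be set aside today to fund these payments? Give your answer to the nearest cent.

Periodic rate r = 0.077/4 per quarter.
Growing perpetuity (Gordon): PV = PMT₁ / (r − g) = 21,900 / (r − 0.0111) = A$2,687,116.56.

A$2,687,116.56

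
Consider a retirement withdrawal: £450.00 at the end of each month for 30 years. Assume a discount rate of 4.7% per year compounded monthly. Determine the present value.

This is an ordinary annuity: 360 payments of £450.00 at the end of each month.
Periodic rate r = 0.047/12 per month; n is counted in months.
PV = PMT × [(1 − (1+r)^−n)/r] = 450 × [1 − (1+r)^−360] / r = £86,765.75

£86,765.75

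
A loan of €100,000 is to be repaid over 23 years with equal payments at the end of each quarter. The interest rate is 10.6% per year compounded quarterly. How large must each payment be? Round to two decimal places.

€2,912.58

Level ordinary annuity; solve PV = PMT × [(1 − (1+r)^−n)/r] for PMT.
Periodic rate r = 0.106/4 per quarter; n is counted in quarters.
With n = 92: PMT = 100,000 / ([(1 − (1+r)^−n)/r]) = €2,912.58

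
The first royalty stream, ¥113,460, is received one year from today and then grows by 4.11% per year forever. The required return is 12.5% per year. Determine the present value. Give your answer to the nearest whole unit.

¥1,352,324

Periodic rate r = 0.125 per year.
Growing perpetuity (Gordon): PV = PMT₁ / (r − g) = 113,460 / (r − 0.0411) = ¥1,352,324.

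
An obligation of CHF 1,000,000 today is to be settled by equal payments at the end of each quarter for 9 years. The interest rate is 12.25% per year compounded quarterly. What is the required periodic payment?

CHF 46,231.95

Level ordinary annuity; solve PV = PMT × [(1 − (1+r)^−n)/r] for PMT.
Periodic rate r = 0.1225/4 per quarter; n is counted in quarters.
With n = 36: PMT = 1,000,000 / ([(1 − (1+r)^−n)/r]) = CHF 46,231.95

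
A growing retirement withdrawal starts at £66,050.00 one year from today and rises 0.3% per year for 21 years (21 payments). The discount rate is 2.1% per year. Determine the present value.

Periodic rate r = 0.021 per year.
Growing ordinary annuity: PV = PMT₁ × [1 − ((1+g)/(1+r))^n] / (r − g) = 66,050 × [1 − ((1+0.003)/(1+r))^21] / (r − 0.003) = £1,143,758.62.

£1,143,758.62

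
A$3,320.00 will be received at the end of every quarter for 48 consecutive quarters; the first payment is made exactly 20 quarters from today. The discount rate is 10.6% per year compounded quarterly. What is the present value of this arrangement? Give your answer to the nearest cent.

A$54,501.43

Ordinary annuity of 48 payments, first payment at period 20.
Periodic rate r = 0.106/4 per quarter; n is counted in quarters.
The ordinary-annuity PV formula values the stream one period before the first payment (period 19); discount that back 19 periods:
PV₀ = 3,320 × [1 − (1+r)^−48] / r × (1+r)^−19 = A$54,501.43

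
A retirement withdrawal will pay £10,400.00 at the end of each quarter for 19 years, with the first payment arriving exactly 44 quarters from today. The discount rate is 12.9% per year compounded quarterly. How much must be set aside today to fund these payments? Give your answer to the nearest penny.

£74,986.24

Ordinary annuity of 76 payments, first payment at period 44.
Periodic rate r = 0.129/4 per quarter; n is counted in quarters.
The ordinary-annuity PV formula values the stream one period before the first payment (period 43); discount that back 43 periods:
PV₀ = 10,400 × [1 − (1+r)^−76] / r × (1+r)^−43 = £74,986.24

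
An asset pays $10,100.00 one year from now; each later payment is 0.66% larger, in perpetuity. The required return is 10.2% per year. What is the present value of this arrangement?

Periodic rate r = 0.102 per year.
Growing perpetuity (Gordon): PV = PMT₁ / (r − g) = 10,100 / (r − 0.0066) = $105,870.02.

$105,870.02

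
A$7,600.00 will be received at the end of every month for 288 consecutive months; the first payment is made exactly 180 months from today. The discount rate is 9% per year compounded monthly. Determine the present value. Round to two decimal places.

A$235,078.46

Ordinary annuity of 288 payments, first payment at period 180.
Periodic rate r = 0.09/12 per month; n is counted in months.
The ordinary-annuity PV formula values the stream one period before the first payment (period 179); discount that back 179 periods:
PV₀ = 7,600 × [1 − (1+r)^−288] / r × (1+r)^−179 = A$235,078.46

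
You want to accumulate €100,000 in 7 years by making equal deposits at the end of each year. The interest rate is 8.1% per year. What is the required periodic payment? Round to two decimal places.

Level ordinary annuity; solve FV = PMT × [((1+r)^n − 1)/r] for PMT.
Periodic rate r = 0.081 per year.
With n = 7: PMT = 100,000 / ([((1+r)^n − 1)/r]) = €11,172.98

€11,172.98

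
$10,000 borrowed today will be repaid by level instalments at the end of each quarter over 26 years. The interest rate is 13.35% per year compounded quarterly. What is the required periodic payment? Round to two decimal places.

$345.10

Level ordinary annuity; solve PV = PMT × [(1 − (1+r)^−n)/r] for PMT.
Periodic rate r = 0.1335/4 per quarter; n is counted in quarters.
With n = 104: PMT = 10,000 / ([(1 − (1+r)^−n)/r]) = $345.10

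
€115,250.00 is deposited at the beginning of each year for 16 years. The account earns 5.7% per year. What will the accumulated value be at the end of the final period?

€3,051,308.72

This is an annuity due: 16 deposits of €115,250.00 at the beginning of each year.
Periodic rate r = 0.057 per year.
FV = PMT × [((1+r)^n − 1)/r] × (1+r) = 115,250 × [(1+r)^16 − 1] / r × (1+r) = €3,051,308.72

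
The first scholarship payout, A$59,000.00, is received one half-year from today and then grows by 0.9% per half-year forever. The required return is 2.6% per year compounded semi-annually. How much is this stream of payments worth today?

A$14,750,000.00

Periodic rate r = 0.026/2 per half-year.
Growing perpetuity (Gordon): PV = PMT₁ / (r − g) = 59,000 / (r − 0.009) = A$14,750,000.00.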